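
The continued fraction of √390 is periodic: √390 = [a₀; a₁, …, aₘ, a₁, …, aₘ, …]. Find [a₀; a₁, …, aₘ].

a₀ = ⌊√390⌋ = 19.

[19; 1, 2, 1, 38]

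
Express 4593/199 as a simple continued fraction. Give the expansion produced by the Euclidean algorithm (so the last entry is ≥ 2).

4593 = 23×199 + 16
199 = 12×16 + 7
16 = 2×7 + 2
7 = 3×2 + 1
2 = 2×1 + 0  (stop)
So 4593/199 = [23; 12, 2, 3, 2].

[23; 12, 2, 3, 2]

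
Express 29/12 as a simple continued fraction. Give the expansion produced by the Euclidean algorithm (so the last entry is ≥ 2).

29 = 2·12 + 5
12 = 2·5 + 2
5 = 2·2 + 1
2 = 2·1 + 0  (stop)
So 29/12 = [2; 2, 2, 2].

[2; 2, 2, 2]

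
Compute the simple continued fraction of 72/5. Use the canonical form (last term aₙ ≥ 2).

72 = 14*5 + 2
5 = 2*2 + 1
2 = 2*1 + 0  (stop)
So 72/5 = [14; 2, 2].

[14; 2, 2]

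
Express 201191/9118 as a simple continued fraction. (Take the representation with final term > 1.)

201191 = 22*9118 + 595
9118 = 15*595 + 193
595 = 3*193 + 16
193 = 12*16 + 1
16 = 16*1 + 0  (stop)
So 201191/9118 = [22; 15, 3, 12, 16].

[22; 15, 3, 12, 16]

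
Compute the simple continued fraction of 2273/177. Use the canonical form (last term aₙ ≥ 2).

[12; 1, 5, 3, 9]

2273 = 12×177 + 149
177 = 1×149 + 28
149 = 5×28 + 9
28 = 3×9 + 1
9 = 9×1 + 0  (stop)
So 2273/177 = [12; 1, 5, 3, 9].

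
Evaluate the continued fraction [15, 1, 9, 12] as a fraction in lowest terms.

1924/121

Using pₖ = aₖpₖ₋₁ + pₖ₋₂ and qₖ = aₖqₖ₋₁ + qₖ₋₂:
  k=0: a=15, p=15, q=1
  k=1: a=1, p=16, q=1
  k=2: a=9, p=159, q=10
  k=3: a=12, p=1924, q=121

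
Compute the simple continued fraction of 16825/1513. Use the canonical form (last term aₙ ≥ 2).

[11; 8, 3, 5, 5, 2]

16825 = 11×1513 + 182
1513 = 8×182 + 57
182 = 3×57 + 11
57 = 5×11 + 2
11 = 5×2 + 1
2 = 2×1 + 0  (stop)
So 16825/1513 = [11; 8, 3, 5, 5, 2].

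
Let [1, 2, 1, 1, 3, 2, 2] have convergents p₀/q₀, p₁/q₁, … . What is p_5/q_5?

57/41

Using pₖ = aₖpₖ₋₁ + pₖ₋₂, qₖ = aₖqₖ₋₁ + qₖ₋₂ (with p₋₁=1, p₋₂=0, q₋₁=0, q₋₂=1):
  k=0: a=1, p=1, q=1
  k=1: a=2, p=3, q=2
  k=2: a=1, p=4, q=3
  k=3: a=1, p=7, q=5
  k=4: a=3, p=25, q=18
  k=5: a=2, p=57, q=41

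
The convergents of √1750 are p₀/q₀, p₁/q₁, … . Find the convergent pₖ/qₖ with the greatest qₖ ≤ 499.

20791/497

√1750 = [41; 1, 4, 1, 82, …] (period length 4).
Convergents:
  p_0/q_0 = 41/1
  p_1/q_1 = 42/1
  p_2/q_2 = 209/5
  p_3/q_3 = 251/6
  p_4/q_4 = 20791/497
  p_5/q_5 = 21042/503
q_4 = 497 ≤ 499 < 503 = q_5, so the answer is 20791/497.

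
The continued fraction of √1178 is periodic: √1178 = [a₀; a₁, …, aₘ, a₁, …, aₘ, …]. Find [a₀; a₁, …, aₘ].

a₀ = ⌊√1178⌋ = 34.
With m₀=0, d₀=1 and mₖ₊₁ = dₖaₖ − mₖ, dₖ₊₁ = (n − mₖ₊₁²)/dₖ, aₖ₊₁ = ⌊(a₀+mₖ₊₁)/dₖ₊₁⌋:
  k=1: m=34, d=22, a=3
  k=2: m=32, d=7, a=9
  k=3: m=31, d=31, a=2
  k=4: m=31, d=7, a=9
  k=5: m=32, d=22, a=3
  k=6: m=34, d=1, a=68
d=1 and a=2a₀=68 at k=6, so the next step gives (m, d) = (34, 22) again — its k=1 value — and the period has length 6.

[34; 3, 9, 2, 9, 3, 68]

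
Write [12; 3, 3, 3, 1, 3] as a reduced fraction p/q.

Fold from the inside: start with 3/1.
  1 + 1/3 = 4/3
  3 + 3/4 = 15/4
  3 + 4/15 = 49/15
  3 + 15/49 = 162/49
  12 + 49/162 = 1993/162

1993/162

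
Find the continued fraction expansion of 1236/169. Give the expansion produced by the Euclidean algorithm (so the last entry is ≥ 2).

[7; 3, 5, 3, 3]

1236 = 7*169 + 53
169 = 3*53 + 10
53 = 5*10 + 3
10 = 3*3 + 1
3 = 3*1 + 0  (stop)
So 1236/169 = [7; 3, 5, 3, 3].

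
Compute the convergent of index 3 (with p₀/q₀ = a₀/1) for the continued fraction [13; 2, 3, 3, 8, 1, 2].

Using pₖ = aₖpₖ₋₁ + pₖ₋₂, qₖ = aₖqₖ₋₁ + qₖ₋₂ (with p₋₁=1, p₋₂=0, q₋₁=0, q₋₂=1):
  k=0: a=13, p=13, q=1
  k=1: a=2, p=27, q=2
  k=2: a=3, p=94, q=7
  k=3: a=3, p=309, q=23

309/23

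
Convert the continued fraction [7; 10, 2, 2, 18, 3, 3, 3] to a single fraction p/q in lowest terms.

227793/32101

Using pₖ = aₖpₖ₋₁ + pₖ₋₂ and qₖ = aₖqₖ₋₁ + qₖ₋₂:
  k=0: a=7, p=7, q=1
  k=1: a=10, p=71, q=10
  k=2: a=2, p=149, q=21
  k=3: a=2, p=369, q=52
  k=4: a=18, p=6791, q=957
  k=5: a=3, p=20742, q=2923
  k=6: a=3, p=69017, q=9726
  k=7: a=3, p=227793, q=32101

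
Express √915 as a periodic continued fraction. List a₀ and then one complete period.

[30; 4, 60]

a₀ = ⌊√915⌋ = 30.
With m₀=0, d₀=1 and mₖ₊₁ = dₖaₖ − mₖ, dₖ₊₁ = (n − mₖ₊₁²)/dₖ, aₖ₊₁ = ⌊(a₀+mₖ₊₁)/dₖ₊₁⌋:
  k=1: m=30, d=15, a=4
  k=2: m=30, d=1, a=60
d=1 and a=2a₀=60 at k=2, so the next step gives (m, d) = (30, 15) again — its k=1 value — and the period has length 2.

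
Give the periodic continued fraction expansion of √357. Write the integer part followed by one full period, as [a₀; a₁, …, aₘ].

a₀ = ⌊√357⌋ = 18.
With m₀=0, d₀=1 and mₖ₊₁ = dₖaₖ − mₖ, dₖ₊₁ = (n − mₖ₊₁²)/dₖ, aₖ₊₁ = ⌊(a₀+mₖ₊₁)/dₖ₊₁⌋:
  k=1: m=18, d=33, a=1
  k=2: m=15, d=4, a=8
  k=3: m=17, d=17, a=2
  k=4: m=17, d=4, a=8
  k=5: m=15, d=33, a=1
  k=6: m=18, d=1, a=36
d=1 and a=2a₀=36 at k=6, so the next step gives (m, d) = (18, 33) again — its k=1 value — and the period has length 6.

[18; 1, 8, 2, 8, 1, 36]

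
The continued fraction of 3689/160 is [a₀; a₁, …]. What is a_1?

17

3689 = 23·160 + 9   →  a_0 = 23
160 = 17·9 + 7   →  a_1 = 17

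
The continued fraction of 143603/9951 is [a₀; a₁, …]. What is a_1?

2

143603 = 14·9951 + 4289   →  a_0 = 14
9951 = 2·4289 + 1373   →  a_1 = 2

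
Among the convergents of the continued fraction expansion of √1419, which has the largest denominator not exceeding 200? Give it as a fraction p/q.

4219/112

√1419 = [37; 1, 2, 37, 2, 1, 74, …] (period length 6).
Convergents:
  p_0/q_0 = 37/1
  p_1/q_1 = 38/1
  p_2/q_2 = 113/3
  p_3/q_3 = 4219/112
  p_4/q_4 = 8551/227
q_3 = 112 ≤ 200 < 227 = q_4, so the answer is 4219/112.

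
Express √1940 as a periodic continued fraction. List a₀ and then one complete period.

a₀ = ⌊√1940⌋ = 44.
With m₀=0, d₀=1 and mₖ₊₁ = dₖaₖ − mₖ, dₖ₊₁ = (n − mₖ₊₁²)/dₖ, aₖ₊₁ = ⌊(a₀+mₖ₊₁)/dₖ₊₁⌋:
  k=1: m=44, d=4, a=22
  k=2: m=44, d=1, a=88
d=1 and a=2a₀=88 at k=2, so the next step gives (m, d) = (44, 4) again — its k=1 value — and the period has length 2.

[44; 22, 88]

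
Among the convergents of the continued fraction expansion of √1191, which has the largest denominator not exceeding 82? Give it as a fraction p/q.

1622/47

√1191 = [34; 1, 1, 22, 1, 1, 68, …] (period length 6).
Convergents:
  p_0/q_0 = 34/1
  p_1/q_1 = 35/1
  p_2/q_2 = 69/2
  p_3/q_3 = 1553/45
  p_4/q_4 = 1622/47
  p_5/q_5 = 3175/92
q_4 = 47 ≤ 82 < 92 = q_5, so the answer is 1622/47.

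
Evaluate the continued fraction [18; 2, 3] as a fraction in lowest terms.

129/7

Fold from the inside: start with 3/1.
  2 + 1/3 = 7/3
  18 + 3/7 = 129/7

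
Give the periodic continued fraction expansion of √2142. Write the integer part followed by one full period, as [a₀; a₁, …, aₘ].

a₀ = ⌊√2142⌋ = 46.
With m₀=0, d₀=1 and mₖ₊₁ = dₖaₖ − mₖ, dₖ₊₁ = (n − mₖ₊₁²)/dₖ, aₖ₊₁ = ⌊(a₀+mₖ₊₁)/dₖ₊₁⌋:
  k=1: m=46, d=26, a=3
  k=2: m=32, d=43, a=1
  k=3: m=11, d=47, a=1
  k=4: m=36, d=18, a=4
  k=5: m=36, d=47, a=1
  k=6: m=11, d=43, a=1
  k=7: m=32, d=26, a=3
  k=8: m=46, d=1, a=92
d=1 and a=2a₀=92 at k=8, so the next step gives (m, d) = (46, 26) again — its k=1 value — and the period has length 8.

[46; 3, 1, 1, 4, 1, 1, 3, 92]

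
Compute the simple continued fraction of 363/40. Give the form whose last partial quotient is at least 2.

363 = 9*40 + 3
40 = 13*3 + 1
3 = 3*1 + 0  (stop)
So 363/40 = [9; 13, 3].

[9; 13, 3]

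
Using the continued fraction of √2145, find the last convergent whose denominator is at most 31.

741/16

√2145 = [46; 3, 5, 2, 5, 3, 92, …] (period length 6).
Convergents:
  p_0/q_0 = 46/1
  p_1/q_1 = 139/3
  p_2/q_2 = 741/16
  p_3/q_3 = 1621/35
q_2 = 16 ≤ 31 < 35 = q_3, so the answer is 741/16.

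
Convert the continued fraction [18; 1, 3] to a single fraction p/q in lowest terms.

75/4

Using pₖ = aₖpₖ₋₁ + pₖ₋₂ and qₖ = aₖqₖ₋₁ + qₖ₋₂:
  k=0: a=18, p=18, q=1
  k=1: a=1, p=19, q=1
  k=2: a=3, p=75, q=4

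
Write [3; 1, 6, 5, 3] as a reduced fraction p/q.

444/115

Fold from the inside: start with 3/1.
  5 + 1/3 = 16/3
  6 + 3/16 = 99/16
  1 + 16/99 = 115/99
  3 + 99/115 = 444/115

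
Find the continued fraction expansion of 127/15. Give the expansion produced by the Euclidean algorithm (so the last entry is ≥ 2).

127 = 8*15 + 7
15 = 2*7 + 1
7 = 7*1 + 0  (stop)
So 127/15 = [8; 2, 7].

[8; 2, 7]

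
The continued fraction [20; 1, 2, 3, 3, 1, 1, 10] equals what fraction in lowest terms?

16620/803

Fold from the inside: start with 10/1.
  1 + 1/10 = 11/10
  1 + 10/11 = 21/11
  3 + 11/21 = 74/21
  3 + 21/74 = 243/74
  2 + 74/243 = 560/243
  1 + 243/560 = 803/560
  20 + 560/803 = 16620/803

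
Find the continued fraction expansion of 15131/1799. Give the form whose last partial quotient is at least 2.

15131 = 8·1799 + 739
1799 = 2·739 + 321
739 = 2·321 + 97
321 = 3·97 + 30
97 = 3·30 + 7
30 = 4·7 + 2
7 = 3·2 + 1
2 = 2·1 + 0  (stop)
So 15131/1799 = [8; 2, 2, 3, 3, 4, 3, 2].

[8; 2, 2, 3, 3, 4, 3, 2]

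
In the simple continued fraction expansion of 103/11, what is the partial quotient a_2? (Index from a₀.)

1

103 = 9·11 + 4   →  a_0 = 9
11 = 2·4 + 3   →  a_1 = 2
4 = 1·3 + 1   →  a_2 = 1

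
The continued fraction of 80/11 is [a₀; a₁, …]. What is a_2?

80 = 7·11 + 3   →  a_0 = 7
11 = 3·3 + 2   →  a_1 = 3
3 = 1·2 + 1   →  a_2 = 1

1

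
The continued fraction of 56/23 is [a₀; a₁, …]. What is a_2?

56 = 2·23 + 10   →  a_0 = 2
23 = 2·10 + 3   →  a_1 = 2
10 = 3·3 + 1   →  a_2 = 3

3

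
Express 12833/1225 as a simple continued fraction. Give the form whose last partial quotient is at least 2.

12833 = 10*1225 + 583
1225 = 2*583 + 59
583 = 9*59 + 52
59 = 1*52 + 7
52 = 7*7 + 3
7 = 2*3 + 1
3 = 3*1 + 0  (stop)
So 12833/1225 = [10; 2, 9, 1, 7, 2, 3].

[10; 2, 9, 1, 7, 2, 3]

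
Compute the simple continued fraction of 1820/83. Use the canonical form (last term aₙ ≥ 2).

1820 = 21·83 + 77
83 = 1·77 + 6
77 = 12·6 + 5
6 = 1·5 + 1
5 = 5·1 + 0  (stop)
So 1820/83 = [21; 1, 12, 1, 5].

[21; 1, 12, 1, 5]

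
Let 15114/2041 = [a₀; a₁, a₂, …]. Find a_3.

7

15114 = 7·2041 + 827   →  a_0 = 7
2041 = 2·827 + 387   →  a_1 = 2
827 = 2·387 + 53   →  a_2 = 2
387 = 7·53 + 16   →  a_3 = 7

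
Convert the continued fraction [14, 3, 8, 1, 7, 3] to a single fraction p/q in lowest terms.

9896/691

Fold from the inside: start with 3/1.
  7 + 1/3 = 22/3
  1 + 3/22 = 25/22
  8 + 22/25 = 222/25
  3 + 25/222 = 691/222
  14 + 222/691 = 9896/691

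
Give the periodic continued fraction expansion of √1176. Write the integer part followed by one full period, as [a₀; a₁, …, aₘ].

[34; 3, 2, 2, 2, 3, 68]

a₀ = ⌊√1176⌋ = 34.
With m₀=0, d₀=1 and mₖ₊₁ = dₖaₖ − mₖ, dₖ₊₁ = (n − mₖ₊₁²)/dₖ, aₖ₊₁ = ⌊(a₀+mₖ₊₁)/dₖ₊₁⌋:
  k=1: m=34, d=20, a=3
  k=2: m=26, d=25, a=2
  k=3: m=24, d=24, a=2
  k=4: m=24, d=25, a=2
  k=5: m=26, d=20, a=3
  k=6: m=34, d=1, a=68
d=1 and a=2a₀=68 at k=6, so the next step gives (m, d) = (34, 20) again — its k=1 value — and the period has length 6.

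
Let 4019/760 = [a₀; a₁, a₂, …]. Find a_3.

7

4019 = 5·760 + 219   →  a_0 = 5
760 = 3·219 + 103   →  a_1 = 3
219 = 2·103 + 13   →  a_2 = 2
103 = 7·13 + 12   →  a_3 = 7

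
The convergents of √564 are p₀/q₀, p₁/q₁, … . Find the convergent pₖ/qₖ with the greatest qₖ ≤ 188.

4441/187

√564 = [23; 1, 2, 1, 46, …] (period length 4).
Convergents:
  p_0/q_0 = 23/1
  p_1/q_1 = 24/1
  p_2/q_2 = 71/3
  p_3/q_3 = 95/4
  p_4/q_4 = 4441/187
  p_5/q_5 = 4536/191
q_4 = 187 ≤ 188 < 191 = q_5, so the answer is 4441/187.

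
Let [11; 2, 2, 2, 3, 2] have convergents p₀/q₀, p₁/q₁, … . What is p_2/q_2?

Using pₖ = aₖpₖ₋₁ + pₖ₋₂, qₖ = aₖqₖ₋₁ + qₖ₋₂ (with p₋₁=1, p₋₂=0, q₋₁=0, q₋₂=1):
  k=0: a=11, p=11, q=1
  k=1: a=2, p=23, q=2
  k=2: a=2, p=57, q=5

57/5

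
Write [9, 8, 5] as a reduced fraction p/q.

374/41

Using pₖ = aₖpₖ₋₁ + pₖ₋₂ and qₖ = aₖqₖ₋₁ + qₖ₋₂:
  k=0: a=9, p=9, q=1
  k=1: a=8, p=73, q=8
  k=2: a=5, p=374, q=41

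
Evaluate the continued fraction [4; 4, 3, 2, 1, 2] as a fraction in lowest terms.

491/116

Using pₖ = aₖpₖ₋₁ + pₖ₋₂ and qₖ = aₖqₖ₋₁ + qₖ₋₂:
  k=0: a=4, p=4, q=1
  k=1: a=4, p=17, q=4
  k=2: a=3, p=55, q=13
  k=3: a=2, p=127, q=30
  k=4: a=1, p=182, q=43
  k=5: a=2, p=491, q=116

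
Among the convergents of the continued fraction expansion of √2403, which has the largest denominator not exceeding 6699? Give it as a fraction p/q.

√2403 = [49; 49, 98, …] (period length 2).
Convergents:
  p_0/q_0 = 49/1
  p_1/q_1 = 2402/49
  p_2/q_2 = 235445/4803
  p_3/q_3 = 11539207/235396
q_2 = 4803 ≤ 6699 < 235396 = q_3, so the answer is 235445/4803.

235445/4803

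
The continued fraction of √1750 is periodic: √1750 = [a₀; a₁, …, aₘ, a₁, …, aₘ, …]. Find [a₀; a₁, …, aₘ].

[41; 1, 4, 1, 82]

a₀ = ⌊√1750⌋ = 41.
With m₀=0, d₀=1 and mₖ₊₁ = dₖaₖ − mₖ, dₖ₊₁ = (n − mₖ₊₁²)/dₖ, aₖ₊₁ = ⌊(a₀+mₖ₊₁)/dₖ₊₁⌋:
  k=1: m=41, d=69, a=1
  k=2: m=28, d=14, a=4
  k=3: m=28, d=69, a=1
  k=4: m=41, d=1, a=82
d=1 and a=2a₀=82 at k=4, so the next step gives (m, d) = (41, 69) again — its k=1 value — and the period has length 4.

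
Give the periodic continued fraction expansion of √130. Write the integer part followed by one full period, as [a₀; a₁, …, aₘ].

[11; 2, 2, 22]

a₀ = ⌊√130⌋ = 11.
With m₀=0, d₀=1 and mₖ₊₁ = dₖaₖ − mₖ, dₖ₊₁ = (n − mₖ₊₁²)/dₖ, aₖ₊₁ = ⌊(a₀+mₖ₊₁)/dₖ₊₁⌋:
  k=1: m=11, d=9, a=2
  k=2: m=7, d=9, a=2
  k=3: m=11, d=1, a=22
d=1 and a=2a₀=22 at k=3, so the next step gives (m, d) = (11, 9) again — its k=1 value — and the period has length 3.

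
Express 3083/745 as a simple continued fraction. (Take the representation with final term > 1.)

3083 = 4*745 + 103
745 = 7*103 + 24
103 = 4*24 + 7
24 = 3*7 + 3
7 = 2*3 + 1
3 = 3*1 + 0  (stop)
So 3083/745 = [4; 7, 4, 3, 2, 3].

[4; 7, 4, 3, 2, 3]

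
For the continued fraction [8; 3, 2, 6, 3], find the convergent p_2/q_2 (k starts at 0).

58/7

Using pₖ = aₖpₖ₋₁ + pₖ₋₂, qₖ = aₖqₖ₋₁ + qₖ₋₂ (with p₋₁=1, p₋₂=0, q₋₁=0, q₋₂=1):
  k=0: a=8, p=8, q=1
  k=1: a=3, p=25, q=3
  k=2: a=2, p=58, q=7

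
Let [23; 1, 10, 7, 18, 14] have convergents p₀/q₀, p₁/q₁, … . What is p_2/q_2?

Using pₖ = aₖpₖ₋₁ + pₖ₋₂, qₖ = aₖqₖ₋₁ + qₖ₋₂ (with p₋₁=1, p₋₂=0, q₋₁=0, q₋₂=1):
  k=0: a=23, p=23, q=1
  k=1: a=1, p=24, q=1
  k=2: a=10, p=263, q=11

263/11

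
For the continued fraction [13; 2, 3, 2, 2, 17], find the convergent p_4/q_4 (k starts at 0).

524/39

Using pₖ = aₖpₖ₋₁ + pₖ₋₂, qₖ = aₖqₖ₋₁ + qₖ₋₂ (with p₋₁=1, p₋₂=0, q₋₁=0, q₋₂=1):
  k=0: a=13, p=13, q=1
  k=1: a=2, p=27, q=2
  k=2: a=3, p=94, q=7
  k=3: a=2, p=215, q=16
  k=4: a=2, p=524, q=39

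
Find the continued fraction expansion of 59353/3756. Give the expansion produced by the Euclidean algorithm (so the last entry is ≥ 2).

[15; 1, 4, 18, 8, 5]

59353 = 15×3756 + 3013
3756 = 1×3013 + 743
3013 = 4×743 + 41
743 = 18×41 + 5
41 = 8×5 + 1
5 = 5×1 + 0  (stop)
So 59353/3756 = [15; 1, 4, 18, 8, 5].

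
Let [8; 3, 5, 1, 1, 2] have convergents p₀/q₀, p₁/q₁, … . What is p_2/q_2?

133/16

Using pₖ = aₖpₖ₋₁ + pₖ₋₂, qₖ = aₖqₖ₋₁ + qₖ₋₂ (with p₋₁=1, p₋₂=0, q₋₁=0, q₋₂=1):
  k=0: a=8, p=8, q=1
  k=1: a=3, p=25, q=3
  k=2: a=5, p=133, q=16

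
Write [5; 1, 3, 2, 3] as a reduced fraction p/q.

179/31

Using pₖ = aₖpₖ₋₁ + pₖ₋₂ and qₖ = aₖqₖ₋₁ + qₖ₋₂:
  k=0: a=5, p=5, q=1
  k=1: a=1, p=6, q=1
  k=2: a=3, p=23, q=4
  k=3: a=2, p=52, q=9
  k=4: a=3, p=179, q=31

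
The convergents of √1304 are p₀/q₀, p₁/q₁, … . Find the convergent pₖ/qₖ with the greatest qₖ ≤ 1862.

23436/649

√1304 = [36; 9, 72, …] (period length 2).
Convergents:
  p_0/q_0 = 36/1
  p_1/q_1 = 325/9
  p_2/q_2 = 23436/649
  p_3/q_3 = 211249/5850
q_2 = 649 ≤ 1862 < 5850 = q_3, so the answer is 23436/649.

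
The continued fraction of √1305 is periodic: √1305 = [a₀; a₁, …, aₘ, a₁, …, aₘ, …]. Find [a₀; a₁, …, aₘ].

a₀ = ⌊√1305⌋ = 36.
With m₀=0, d₀=1 and mₖ₊₁ = dₖaₖ − mₖ, dₖ₊₁ = (n − mₖ₊₁²)/dₖ, aₖ₊₁ = ⌊(a₀+mₖ₊₁)/dₖ₊₁⌋:
  k=1: m=36, d=9, a=8
  k=2: m=36, d=1, a=72
d=1 and a=2a₀=72 at k=2, so the next step gives (m, d) = (36, 9) again — its k=1 value — and the period has length 2.

[36; 8, 72]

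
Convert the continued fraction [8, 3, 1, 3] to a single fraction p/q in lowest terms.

Using pₖ = aₖpₖ₋₁ + pₖ₋₂ and qₖ = aₖqₖ₋₁ + qₖ₋₂:
  k=0: a=8, p=8, q=1
  k=1: a=3, p=25, q=3
  k=2: a=1, p=33, q=4
  k=3: a=3, p=124, q=15

124/15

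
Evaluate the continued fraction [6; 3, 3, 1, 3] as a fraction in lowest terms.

Fold from the inside: start with 3/1.
  1 + 1/3 = 4/3
  3 + 3/4 = 15/4
  3 + 4/15 = 49/15
  6 + 15/49 = 309/49

309/49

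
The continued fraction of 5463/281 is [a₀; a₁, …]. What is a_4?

5463 = 19·281 + 124   →  a_0 = 19
281 = 2·124 + 33   →  a_1 = 2
124 = 3·33 + 25   →  a_2 = 3
33 = 1·25 + 8   →  a_3 = 1
25 = 3·8 + 1   →  a_4 = 3

3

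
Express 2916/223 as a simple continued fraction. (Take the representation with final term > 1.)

2916 = 13·223 + 17
223 = 13·17 + 2
17 = 8·2 + 1
2 = 2·1 + 0  (stop)
So 2916/223 = [13; 13, 8, 2].

[13; 13, 8, 2]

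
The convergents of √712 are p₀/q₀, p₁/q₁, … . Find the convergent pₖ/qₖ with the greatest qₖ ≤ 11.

√712 = [26; 1, 2, 6, 2, 1, 52, …] (period length 6).
Convergents:
  p_0/q_0 = 26/1
  p_1/q_1 = 27/1
  p_2/q_2 = 80/3
  p_3/q_3 = 507/19
q_2 = 3 ≤ 11 < 19 = q_3, so the answer is 80/3.

80/3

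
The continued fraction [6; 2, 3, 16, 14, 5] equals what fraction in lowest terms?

52268/8129

Fold from the inside: start with 5/1.
  14 + 1/5 = 71/5
  16 + 5/71 = 1141/71
  3 + 71/1141 = 3494/1141
  2 + 1141/3494 = 8129/3494
  6 + 3494/8129 = 52268/8129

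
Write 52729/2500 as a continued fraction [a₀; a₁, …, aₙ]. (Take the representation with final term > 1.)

[21; 10, 1, 11, 19]

52729 = 21×2500 + 229
2500 = 10×229 + 210
229 = 1×210 + 19
210 = 11×19 + 1
19 = 19×1 + 0  (stop)
So 52729/2500 = [21; 10, 1, 11, 19].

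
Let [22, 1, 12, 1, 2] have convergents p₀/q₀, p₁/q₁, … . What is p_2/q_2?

298/13

Using pₖ = aₖpₖ₋₁ + pₖ₋₂, qₖ = aₖqₖ₋₁ + qₖ₋₂ (with p₋₁=1, p₋₂=0, q₋₁=0, q₋₂=1):
  k=0: a=22, p=22, q=1
  k=1: a=1, p=23, q=1
  k=2: a=12, p=298, q=13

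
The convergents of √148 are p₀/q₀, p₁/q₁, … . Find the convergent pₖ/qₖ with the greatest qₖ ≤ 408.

√148 = [12; 6, 24, …] (period length 2).
Convergents:
  p_0/q_0 = 12/1
  p_1/q_1 = 73/6
  p_2/q_2 = 1764/145
  p_3/q_3 = 10657/876
q_2 = 145 ≤ 408 < 876 = q_3, so the answer is 1764/145.

1764/145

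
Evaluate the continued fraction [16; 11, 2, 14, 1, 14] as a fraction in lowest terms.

85535/5317

Fold from the inside: start with 14/1.
  1 + 1/14 = 15/14
  14 + 14/15 = 224/15
  2 + 15/224 = 463/224
  11 + 224/463 = 5317/463
  16 + 463/5317 = 85535/5317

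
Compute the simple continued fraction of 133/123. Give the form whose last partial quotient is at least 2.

133 = 1×123 + 10
123 = 12×10 + 3
10 = 3×3 + 1
3 = 3×1 + 0  (stop)
So 133/123 = [1; 12, 3, 3].

[1; 12, 3, 3]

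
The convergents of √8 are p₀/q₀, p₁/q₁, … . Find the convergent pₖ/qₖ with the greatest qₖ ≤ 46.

99/35

√8 = [2; 1, 4, …] (period length 2).
Convergents:
  p_0/q_0 = 2/1
  p_1/q_1 = 3/1
  p_2/q_2 = 14/5
  p_3/q_3 = 17/6
  p_4/q_4 = 82/29
  p_5/q_5 = 99/35
  p_6/q_6 = 478/169
q_5 = 35 ≤ 46 < 169 = q_6, so the answer is 99/35.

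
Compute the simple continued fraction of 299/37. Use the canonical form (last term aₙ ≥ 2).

299 = 8*37 + 3
37 = 12*3 + 1
3 = 3*1 + 0  (stop)
So 299/37 = [8; 12, 3].

[8; 12, 3]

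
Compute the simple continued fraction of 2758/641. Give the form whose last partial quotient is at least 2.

2758 = 4·641 + 194
641 = 3·194 + 59
194 = 3·59 + 17
59 = 3·17 + 8
17 = 2·8 + 1
8 = 8·1 + 0  (stop)
So 2758/641 = [4; 3, 3, 3, 2, 8].

[4; 3, 3, 3, 2, 8]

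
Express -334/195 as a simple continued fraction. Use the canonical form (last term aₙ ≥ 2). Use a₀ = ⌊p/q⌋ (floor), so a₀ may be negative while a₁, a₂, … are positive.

-334 = -2*195 + 56
195 = 3*56 + 27
56 = 2*27 + 2
27 = 13*2 + 1
2 = 2*1 + 0  (stop)
So -334/195 = [-2; 3, 2, 13, 2].

[-2; 3, 2, 13, 2]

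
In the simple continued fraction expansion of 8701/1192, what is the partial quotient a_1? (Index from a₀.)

3

8701 = 7·1192 + 357   →  a_0 = 7
1192 = 3·357 + 121   →  a_1 = 3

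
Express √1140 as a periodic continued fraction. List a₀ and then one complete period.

[33; 1, 3, 4, 3, 1, 66]

a₀ = ⌊√1140⌋ = 33.
With m₀=0, d₀=1 and mₖ₊₁ = dₖaₖ − mₖ, dₖ₊₁ = (n − mₖ₊₁²)/dₖ, aₖ₊₁ = ⌊(a₀+mₖ₊₁)/dₖ₊₁⌋:
  k=1: m=33, d=51, a=1
  k=2: m=18, d=16, a=3
  k=3: m=30, d=15, a=4
  k=4: m=30, d=16, a=3
  k=5: m=18, d=51, a=1
  k=6: m=33, d=1, a=66
d=1 and a=2a₀=66 at k=6, so the next step gives (m, d) = (33, 51) again — its k=1 value — and the period has length 6.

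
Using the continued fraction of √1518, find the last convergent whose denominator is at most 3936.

78975/2027

√1518 = [38; 1, 24, 1, 76, …] (period length 4).
Convergents:
  p_0/q_0 = 38/1
  p_1/q_1 = 39/1
  p_2/q_2 = 974/25
  p_3/q_3 = 1013/26
  p_4/q_4 = 77962/2001
  p_5/q_5 = 78975/2027
  p_6/q_6 = 1973362/50649
q_5 = 2027 ≤ 3936 < 50649 = q_6, so the answer is 78975/2027.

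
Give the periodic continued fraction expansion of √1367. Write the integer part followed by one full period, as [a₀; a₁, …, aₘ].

a₀ = ⌊√1367⌋ = 36.

[36; 1, 35, 1, 72]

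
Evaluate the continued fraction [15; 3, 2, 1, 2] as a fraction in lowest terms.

413/27

Fold from the inside: start with 2/1.
  1 + 1/2 = 3/2
  2 + 2/3 = 8/3
  3 + 3/8 = 27/8
  15 + 8/27 = 413/27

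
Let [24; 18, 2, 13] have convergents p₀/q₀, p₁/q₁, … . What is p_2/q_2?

890/37

Using pₖ = aₖpₖ₋₁ + pₖ₋₂, qₖ = aₖqₖ₋₁ + qₖ₋₂ (with p₋₁=1, p₋₂=0, q₋₁=0, q₋₂=1):
  k=0: a=24, p=24, q=1
  k=1: a=18, p=433, q=18
  k=2: a=2, p=890, q=37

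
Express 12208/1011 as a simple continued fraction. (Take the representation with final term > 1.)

[12; 13, 3, 3, 3, 2]

12208 = 12·1011 + 76
1011 = 13·76 + 23
76 = 3·23 + 7
23 = 3·7 + 2
7 = 3·2 + 1
2 = 2·1 + 0  (stop)
So 12208/1011 = [12; 13, 3, 3, 3, 2].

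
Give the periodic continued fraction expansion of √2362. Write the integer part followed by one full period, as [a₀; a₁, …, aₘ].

[48; 1, 1, 1, 1, 96]

a₀ = ⌊√2362⌋ = 48.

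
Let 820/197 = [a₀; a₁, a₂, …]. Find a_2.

820 = 4·197 + 32   →  a_0 = 4
197 = 6·32 + 5   →  a_1 = 6
32 = 6·5 + 2   →  a_2 = 6

6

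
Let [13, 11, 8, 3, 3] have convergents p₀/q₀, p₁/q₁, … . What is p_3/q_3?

3639/278

Using pₖ = aₖpₖ₋₁ + pₖ₋₂, qₖ = aₖqₖ₋₁ + qₖ₋₂ (with p₋₁=1, p₋₂=0, q₋₁=0, q₋₂=1):
  k=0: a=13, p=13, q=1
  k=1: a=11, p=144, q=11
  k=2: a=8, p=1165, q=89
  k=3: a=3, p=3639, q=278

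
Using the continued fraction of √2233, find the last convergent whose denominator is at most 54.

2410/51

√2233 = [47; 3, 1, 12, 1, 3, 94, …] (period length 6).
Convergents:
  p_0/q_0 = 47/1
  p_1/q_1 = 142/3
  p_2/q_2 = 189/4
  p_3/q_3 = 2410/51
  p_4/q_4 = 2599/55
q_3 = 51 ≤ 54 < 55 = q_4, so the answer is 2410/51.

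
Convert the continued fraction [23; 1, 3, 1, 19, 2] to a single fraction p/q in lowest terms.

Fold from the inside: start with 2/1.
  19 + 1/2 = 39/2
  1 + 2/39 = 41/39
  3 + 39/41 = 162/41
  1 + 41/162 = 203/162
  23 + 162/203 = 4831/203

4831/203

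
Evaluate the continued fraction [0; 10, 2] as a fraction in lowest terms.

Fold from the inside: start with 2/1.
  10 + 1/2 = 21/2
  0 + 2/21 = 2/21

2/21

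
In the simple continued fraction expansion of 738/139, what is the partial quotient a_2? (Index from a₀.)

4

738 = 5·139 + 43   →  a_0 = 5
139 = 3·43 + 10   →  a_1 = 3
43 = 4·10 + 3   →  a_2 = 4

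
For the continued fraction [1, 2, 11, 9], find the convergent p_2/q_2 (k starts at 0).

34/23

Using pₖ = aₖpₖ₋₁ + pₖ₋₂, qₖ = aₖqₖ₋₁ + qₖ₋₂ (with p₋₁=1, p₋₂=0, q₋₁=0, q₋₂=1):
  k=0: a=1, p=1, q=1
  k=1: a=2, p=3, q=2
  k=2: a=11, p=34, q=23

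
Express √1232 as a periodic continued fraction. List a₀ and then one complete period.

a₀ = ⌊√1232⌋ = 35.
With m₀=0, d₀=1 and mₖ₊₁ = dₖaₖ − mₖ, dₖ₊₁ = (n − mₖ₊₁²)/dₖ, aₖ₊₁ = ⌊(a₀+mₖ₊₁)/dₖ₊₁⌋:
  k=1: m=35, d=7, a=10
  k=2: m=35, d=1, a=70
d=1 and a=2a₀=70 at k=2, so the next step gives (m, d) = (35, 7) again — its k=1 value — and the period has length 2.

[35; 10, 70]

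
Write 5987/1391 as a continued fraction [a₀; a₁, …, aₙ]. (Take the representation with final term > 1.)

[4; 3, 3, 2, 7, 8]

5987 = 4*1391 + 423
1391 = 3*423 + 122
423 = 3*122 + 57
122 = 2*57 + 8
57 = 7*8 + 1
8 = 8*1 + 0  (stop)
So 5987/1391 = [4; 3, 3, 2, 7, 8].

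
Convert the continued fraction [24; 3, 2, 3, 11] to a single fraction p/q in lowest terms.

Fold from the inside: start with 11/1.
  3 + 1/11 = 34/11
  2 + 11/34 = 79/34
  3 + 34/79 = 271/79
  24 + 79/271 = 6583/271

6583/271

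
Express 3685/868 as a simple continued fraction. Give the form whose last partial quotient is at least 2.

[4; 4, 13, 3, 5]

3685 = 4·868 + 213
868 = 4·213 + 16
213 = 13·16 + 5
16 = 3·5 + 1
5 = 5·1 + 0  (stop)
So 3685/868 = [4; 4, 13, 3, 5].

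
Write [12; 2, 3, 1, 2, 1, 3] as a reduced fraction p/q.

1580/127

Fold from the inside: start with 3/1.
  1 + 1/3 = 4/3
  2 + 3/4 = 11/4
  1 + 4/11 = 15/11
  3 + 11/15 = 56/15
  2 + 15/56 = 127/56
  12 + 56/127 = 1580/127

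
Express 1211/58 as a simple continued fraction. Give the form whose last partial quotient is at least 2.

1211 = 20×58 + 51
58 = 1×51 + 7
51 = 7×7 + 2
7 = 3×2 + 1
2 = 2×1 + 0  (stop)
So 1211/58 = [20; 1, 7, 3, 2].

[20; 1, 7, 3, 2]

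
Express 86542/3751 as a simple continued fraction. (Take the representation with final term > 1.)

[23; 13, 1, 16, 1, 14]

86542 = 23·3751 + 269
3751 = 13·269 + 254
269 = 1·254 + 15
254 = 16·15 + 14
15 = 1·14 + 1
14 = 14·1 + 0  (stop)
So 86542/3751 = [23; 13, 1, 16, 1, 14].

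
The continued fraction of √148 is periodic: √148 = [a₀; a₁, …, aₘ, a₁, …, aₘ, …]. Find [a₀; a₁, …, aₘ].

a₀ = ⌊√148⌋ = 12.
With m₀=0, d₀=1 and mₖ₊₁ = dₖaₖ − mₖ, dₖ₊₁ = (n − mₖ₊₁²)/dₖ, aₖ₊₁ = ⌊(a₀+mₖ₊₁)/dₖ₊₁⌋:
  k=1: m=12, d=4, a=6
  k=2: m=12, d=1, a=24
d=1 and a=2a₀=24 at k=2, so the next step gives (m, d) = (12, 4) again — its k=1 value — and the period has length 2.

[12; 6, 24]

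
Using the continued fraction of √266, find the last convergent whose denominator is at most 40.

212/13

√266 = [16; 3, 4, 3, 32, …] (period length 4).
Convergents:
  p_0/q_0 = 16/1
  p_1/q_1 = 49/3
  p_2/q_2 = 212/13
  p_3/q_3 = 685/42
q_2 = 13 ≤ 40 < 42 = q_3, so the answer is 212/13.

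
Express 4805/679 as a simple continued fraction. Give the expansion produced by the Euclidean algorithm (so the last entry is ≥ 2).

4805 = 7×679 + 52
679 = 13×52 + 3
52 = 17×3 + 1
3 = 3×1 + 0  (stop)
So 4805/679 = [7; 13, 17, 3].

[7; 13, 17, 3]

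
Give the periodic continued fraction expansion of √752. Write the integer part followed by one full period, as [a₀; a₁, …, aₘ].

a₀ = ⌊√752⌋ = 27.
With m₀=0, d₀=1 and mₖ₊₁ = dₖaₖ − mₖ, dₖ₊₁ = (n − mₖ₊₁²)/dₖ, aₖ₊₁ = ⌊(a₀+mₖ₊₁)/dₖ₊₁⌋:
  k=1: m=27, d=23, a=2
  k=2: m=19, d=17, a=2
  k=3: m=15, d=31, a=1
  k=4: m=16, d=16, a=2
  k=5: m=16, d=31, a=1
  k=6: m=15, d=17, a=2
  k=7: m=19, d=23, a=2
  k=8: m=27, d=1, a=54
d=1 and a=2a₀=54 at k=8, so the next step gives (m, d) = (27, 23) again — its k=1 value — and the period has length 8.

[27; 2, 2, 1, 2, 1, 2, 2, 54]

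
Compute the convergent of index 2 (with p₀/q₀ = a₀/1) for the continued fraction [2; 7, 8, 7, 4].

122/57

Using pₖ = aₖpₖ₋₁ + pₖ₋₂, qₖ = aₖqₖ₋₁ + qₖ₋₂ (with p₋₁=1, p₋₂=0, q₋₁=0, q₋₂=1):
  k=0: a=2, p=2, q=1
  k=1: a=7, p=15, q=7
  k=2: a=8, p=122, q=57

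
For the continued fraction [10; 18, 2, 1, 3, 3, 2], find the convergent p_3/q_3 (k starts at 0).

Using pₖ = aₖpₖ₋₁ + pₖ₋₂, qₖ = aₖqₖ₋₁ + qₖ₋₂ (with p₋₁=1, p₋₂=0, q₋₁=0, q₋₂=1):
  k=0: a=10, p=10, q=1
  k=1: a=18, p=181, q=18
  k=2: a=2, p=372, q=37
  k=3: a=1, p=553, q=55

553/55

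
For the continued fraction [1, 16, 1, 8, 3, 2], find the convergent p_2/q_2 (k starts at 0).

18/17

Using pₖ = aₖpₖ₋₁ + pₖ₋₂, qₖ = aₖqₖ₋₁ + qₖ₋₂ (with p₋₁=1, p₋₂=0, q₋₁=0, q₋₂=1):
  k=0: a=1, p=1, q=1
  k=1: a=16, p=17, q=16
  k=2: a=1, p=18, q=17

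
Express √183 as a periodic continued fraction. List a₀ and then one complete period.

[13; 1, 1, 8, 1, 1, 26]

a₀ = ⌊√183⌋ = 13.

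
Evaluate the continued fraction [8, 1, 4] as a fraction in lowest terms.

Fold from the inside: start with 4/1.
  1 + 1/4 = 5/4
  8 + 4/5 = 44/5

44/5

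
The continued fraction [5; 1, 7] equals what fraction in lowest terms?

47/8

Using pₖ = aₖpₖ₋₁ + pₖ₋₂ and qₖ = aₖqₖ₋₁ + qₖ₋₂:
  k=0: a=5, p=5, q=1
  k=1: a=1, p=6, q=1
  k=2: a=7, p=47, q=8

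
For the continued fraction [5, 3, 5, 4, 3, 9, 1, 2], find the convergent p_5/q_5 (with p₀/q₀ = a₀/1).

10733/2020

Using pₖ = aₖpₖ₋₁ + pₖ₋₂, qₖ = aₖqₖ₋₁ + qₖ₋₂ (with p₋₁=1, p₋₂=0, q₋₁=0, q₋₂=1):
  k=0: a=5, p=5, q=1
  k=1: a=3, p=16, q=3
  k=2: a=5, p=85, q=16
  k=3: a=4, p=356, q=67
  k=4: a=3, p=1153, q=217
  k=5: a=9, p=10733, q=2020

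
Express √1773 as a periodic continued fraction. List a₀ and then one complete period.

[42; 9, 2, 1, 8, 1, 2, 9, 84]

a₀ = ⌊√1773⌋ = 42.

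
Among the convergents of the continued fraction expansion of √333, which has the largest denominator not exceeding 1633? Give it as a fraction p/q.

√333 = [18; 4, 36, …] (period length 2).
Convergents:
  p_0/q_0 = 18/1
  p_1/q_1 = 73/4
  p_2/q_2 = 2646/145
  p_3/q_3 = 10657/584
  p_4/q_4 = 386298/21169
q_3 = 584 ≤ 1633 < 21169 = q_4, so the answer is 10657/584.

10657/584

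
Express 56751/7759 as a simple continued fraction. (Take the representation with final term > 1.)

56751 = 7×7759 + 2438
7759 = 3×2438 + 445
2438 = 5×445 + 213
445 = 2×213 + 19
213 = 11×19 + 4
19 = 4×4 + 3
4 = 1×3 + 1
3 = 3×1 + 0  (stop)
So 56751/7759 = [7; 3, 5, 2, 11, 4, 1, 3].

[7; 3, 5, 2, 11, 4, 1, 3]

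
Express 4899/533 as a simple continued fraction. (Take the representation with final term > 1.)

[9; 5, 4, 2, 3, 3]

4899 = 9*533 + 102
533 = 5*102 + 23
102 = 4*23 + 10
23 = 2*10 + 3
10 = 3*3 + 1
3 = 3*1 + 0  (stop)
So 4899/533 = [9; 5, 4, 2, 3, 3].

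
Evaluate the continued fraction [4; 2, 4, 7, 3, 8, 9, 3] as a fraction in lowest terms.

Fold from the inside: start with 3/1.
  9 + 1/3 = 28/3
  8 + 3/28 = 227/28
  3 + 28/227 = 709/227
  7 + 227/709 = 5190/709
  4 + 709/5190 = 21469/5190
  2 + 5190/21469 = 48128/21469
  4 + 21469/48128 = 213981/48128

213981/48128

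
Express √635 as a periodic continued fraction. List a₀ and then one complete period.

[25; 5, 50]

a₀ = ⌊√635⌋ = 25.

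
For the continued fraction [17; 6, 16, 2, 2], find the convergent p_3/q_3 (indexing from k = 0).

3433/200

Using pₖ = aₖpₖ₋₁ + pₖ₋₂, qₖ = aₖqₖ₋₁ + qₖ₋₂ (with p₋₁=1, p₋₂=0, q₋₁=0, q₋₂=1):
  k=0: a=17, p=17, q=1
  k=1: a=6, p=103, q=6
  k=2: a=16, p=1665, q=97
  k=3: a=2, p=3433, q=200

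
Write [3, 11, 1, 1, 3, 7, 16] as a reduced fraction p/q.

Using pₖ = aₖpₖ₋₁ + pₖ₋₂ and qₖ = aₖqₖ₋₁ + qₖ₋₂:
  k=0: a=3, p=3, q=1
  k=1: a=11, p=34, q=11
  k=2: a=1, p=37, q=12
  k=3: a=1, p=71, q=23
  k=4: a=3, p=250, q=81
  k=5: a=7, p=1821, q=590
  k=6: a=16, p=29386, q=9521

29386/9521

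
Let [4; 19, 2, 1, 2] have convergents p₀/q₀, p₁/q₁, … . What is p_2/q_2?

158/39

Using pₖ = aₖpₖ₋₁ + pₖ₋₂, qₖ = aₖqₖ₋₁ + qₖ₋₂ (with p₋₁=1, p₋₂=0, q₋₁=0, q₋₂=1):
  k=0: a=4, p=4, q=1
  k=1: a=19, p=77, q=19
  k=2: a=2, p=158, q=39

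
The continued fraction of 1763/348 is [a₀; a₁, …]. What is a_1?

1763 = 5·348 + 23   →  a_0 = 5
348 = 15·23 + 3   →  a_1 = 15

15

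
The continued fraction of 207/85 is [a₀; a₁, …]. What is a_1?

2

207 = 2·85 + 37   →  a_0 = 2
85 = 2·37 + 11   →  a_1 = 2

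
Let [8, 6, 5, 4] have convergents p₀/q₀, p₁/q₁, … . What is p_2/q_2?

253/31

Using pₖ = aₖpₖ₋₁ + pₖ₋₂, qₖ = aₖqₖ₋₁ + qₖ₋₂ (with p₋₁=1, p₋₂=0, q₋₁=0, q₋₂=1):
  k=0: a=8, p=8, q=1
  k=1: a=6, p=49, q=6
  k=2: a=5, p=253, q=31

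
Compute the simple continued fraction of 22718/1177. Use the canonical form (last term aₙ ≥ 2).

22718 = 19*1177 + 355
1177 = 3*355 + 112
355 = 3*112 + 19
112 = 5*19 + 17
19 = 1*17 + 2
17 = 8*2 + 1
2 = 2*1 + 0  (stop)
So 22718/1177 = [19; 3, 3, 5, 1, 8, 2].

[19; 3, 3, 5, 1, 8, 2]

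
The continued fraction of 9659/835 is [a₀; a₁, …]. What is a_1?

1

9659 = 11·835 + 474   →  a_0 = 11
835 = 1·474 + 361   →  a_1 = 1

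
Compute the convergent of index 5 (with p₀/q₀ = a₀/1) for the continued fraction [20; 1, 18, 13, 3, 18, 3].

Using pₖ = aₖpₖ₋₁ + pₖ₋₂, qₖ = aₖqₖ₋₁ + qₖ₋₂ (with p₋₁=1, p₋₂=0, q₋₁=0, q₋₂=1):
  k=0: a=20, p=20, q=1
  k=1: a=1, p=21, q=1
  k=2: a=18, p=398, q=19
  k=3: a=13, p=5195, q=248
  k=4: a=3, p=15983, q=763
  k=5: a=18, p=292889, q=13982

292889/13982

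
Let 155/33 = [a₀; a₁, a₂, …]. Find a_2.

155 = 4·33 + 23   →  a_0 = 4
33 = 1·23 + 10   →  a_1 = 1
23 = 2·10 + 3   →  a_2 = 2

2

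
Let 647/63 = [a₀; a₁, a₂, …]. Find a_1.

647 = 10·63 + 17   →  a_0 = 10
63 = 3·17 + 12   →  a_1 = 3

3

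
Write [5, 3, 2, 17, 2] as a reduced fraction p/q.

1327/251

Using pₖ = aₖpₖ₋₁ + pₖ₋₂ and qₖ = aₖqₖ₋₁ + qₖ₋₂:
  k=0: a=5, p=5, q=1
  k=1: a=3, p=16, q=3
  k=2: a=2, p=37, q=7
  k=3: a=17, p=645, q=122
  k=4: a=2, p=1327, q=251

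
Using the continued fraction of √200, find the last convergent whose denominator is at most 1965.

19601/1386

√200 = [14; 7, 28, …] (period length 2).
Convergents:
  p_0/q_0 = 14/1
  p_1/q_1 = 99/7
  p_2/q_2 = 2786/197
  p_3/q_3 = 19601/1386
  p_4/q_4 = 551614/39005
q_3 = 1386 ≤ 1965 < 39005 = q_4, so the answer is 19601/1386.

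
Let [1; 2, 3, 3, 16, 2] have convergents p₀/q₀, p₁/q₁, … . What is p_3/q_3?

Using pₖ = aₖpₖ₋₁ + pₖ₋₂, qₖ = aₖqₖ₋₁ + qₖ₋₂ (with p₋₁=1, p₋₂=0, q₋₁=0, q₋₂=1):
  k=0: a=1, p=1, q=1
  k=1: a=2, p=3, q=2
  k=2: a=3, p=10, q=7
  k=3: a=3, p=33, q=23

33/23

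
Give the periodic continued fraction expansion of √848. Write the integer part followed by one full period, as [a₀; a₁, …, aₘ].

a₀ = ⌊√848⌋ = 29.
With m₀=0, d₀=1 and mₖ₊₁ = dₖaₖ − mₖ, dₖ₊₁ = (n − mₖ₊₁²)/dₖ, aₖ₊₁ = ⌊(a₀+mₖ₊₁)/dₖ₊₁⌋:
  k=1: m=29, d=7, a=8
  k=2: m=27, d=17, a=3
  k=3: m=24, d=16, a=3
  k=4: m=24, d=17, a=3
  k=5: m=27, d=7, a=8
  k=6: m=29, d=1, a=58
d=1 and a=2a₀=58 at k=6, so the next step gives (m, d) = (29, 7) again — its k=1 value — and the period has length 6.

[29; 8, 3, 3, 3, 8, 58]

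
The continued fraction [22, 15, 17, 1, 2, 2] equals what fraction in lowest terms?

Using pₖ = aₖpₖ₋₁ + pₖ₋₂ and qₖ = aₖqₖ₋₁ + qₖ₋₂:
  k=0: a=22, p=22, q=1
  k=1: a=15, p=331, q=15
  k=2: a=17, p=5649, q=256
  k=3: a=1, p=5980, q=271
  k=4: a=2, p=17609, q=798
  k=5: a=2, p=41198, q=1867

41198/1867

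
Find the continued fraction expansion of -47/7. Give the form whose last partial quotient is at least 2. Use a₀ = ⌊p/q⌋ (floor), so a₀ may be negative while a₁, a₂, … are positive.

-47 = -7*7 + 2
7 = 3*2 + 1
2 = 2*1 + 0  (stop)
So -47/7 = [-7; 3, 2].

[-7; 3, 2]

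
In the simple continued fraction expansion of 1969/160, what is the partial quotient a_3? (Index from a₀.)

1969 = 12·160 + 49   →  a_0 = 12
160 = 3·49 + 13   →  a_1 = 3
49 = 3·13 + 10   →  a_2 = 3
13 = 1·10 + 3   →  a_3 = 1

1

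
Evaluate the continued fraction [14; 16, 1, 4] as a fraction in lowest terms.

Using pₖ = aₖpₖ₋₁ + pₖ₋₂ and qₖ = aₖqₖ₋₁ + qₖ₋₂:
  k=0: a=14, p=14, q=1
  k=1: a=16, p=225, q=16
  k=2: a=1, p=239, q=17
  k=3: a=4, p=1181, q=84

1181/84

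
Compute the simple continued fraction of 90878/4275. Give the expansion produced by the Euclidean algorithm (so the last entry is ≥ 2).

90878 = 21×4275 + 1103
4275 = 3×1103 + 966
1103 = 1×966 + 137
966 = 7×137 + 7
137 = 19×7 + 4
7 = 1×4 + 3
4 = 1×3 + 1
3 = 3×1 + 0  (stop)
So 90878/4275 = [21; 3, 1, 7, 19, 1, 1, 3].

[21; 3, 1, 7, 19, 1, 1, 3]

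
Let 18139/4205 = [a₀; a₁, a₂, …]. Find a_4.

7

18139 = 4·4205 + 1319   →  a_0 = 4
4205 = 3·1319 + 248   →  a_1 = 3
1319 = 5·248 + 79   →  a_2 = 5
248 = 3·79 + 11   →  a_3 = 3
79 = 7·11 + 2   →  a_4 = 7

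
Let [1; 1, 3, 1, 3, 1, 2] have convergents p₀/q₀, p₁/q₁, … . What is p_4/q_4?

34/19

Using pₖ = aₖpₖ₋₁ + pₖ₋₂, qₖ = aₖqₖ₋₁ + qₖ₋₂ (with p₋₁=1, p₋₂=0, q₋₁=0, q₋₂=1):
  k=0: a=1, p=1, q=1
  k=1: a=1, p=2, q=1
  k=2: a=3, p=7, q=4
  k=3: a=1, p=9, q=5
  k=4: a=3, p=34, q=19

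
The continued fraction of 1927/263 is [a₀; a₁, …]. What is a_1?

3

1927 = 7·263 + 86   →  a_0 = 7
263 = 3·86 + 5   →  a_1 = 3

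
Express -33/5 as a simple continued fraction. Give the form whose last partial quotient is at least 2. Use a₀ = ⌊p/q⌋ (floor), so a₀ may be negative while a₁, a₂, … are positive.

[-7; 2, 2]

-33 = -7·5 + 2
5 = 2·2 + 1
2 = 2·1 + 0  (stop)
So -33/5 = [-7; 2, 2].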